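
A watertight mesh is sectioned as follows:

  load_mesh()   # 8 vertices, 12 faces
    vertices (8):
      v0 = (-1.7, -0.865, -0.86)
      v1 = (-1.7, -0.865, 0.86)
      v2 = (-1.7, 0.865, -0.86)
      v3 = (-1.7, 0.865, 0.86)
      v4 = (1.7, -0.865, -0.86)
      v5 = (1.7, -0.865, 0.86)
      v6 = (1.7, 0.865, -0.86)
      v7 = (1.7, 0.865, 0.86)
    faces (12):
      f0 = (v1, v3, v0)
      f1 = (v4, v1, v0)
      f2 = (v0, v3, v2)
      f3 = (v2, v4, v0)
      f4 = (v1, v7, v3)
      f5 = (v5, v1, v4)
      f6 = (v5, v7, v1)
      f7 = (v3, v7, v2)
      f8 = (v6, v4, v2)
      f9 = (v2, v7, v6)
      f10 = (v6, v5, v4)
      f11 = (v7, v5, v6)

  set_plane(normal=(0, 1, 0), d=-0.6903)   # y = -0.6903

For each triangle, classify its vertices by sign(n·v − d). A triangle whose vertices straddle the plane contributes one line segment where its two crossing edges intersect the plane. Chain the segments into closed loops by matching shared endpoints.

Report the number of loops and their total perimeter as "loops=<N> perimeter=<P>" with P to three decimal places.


Straddling triangles (8 of 12):
  (v1,v3,v0) [-+-] → (-1.7, -0.6903, 0.86)–(-1.7, -0.6903, -0.68631)  len=1.5463
  (v0,v3,v2) [-++] → (-1.7, -0.6903, -0.68631)–(-1.7, -0.6903, -0.86)  len=0.1737
  (v2,v4,v0) [+--] → (1.35666, -0.6903, -0.86)–(-1.7, -0.6903, -0.86)  len=3.0567
  (v1,v7,v3) [-++] → (-1.35666, -0.6903, 0.86)–(-1.7, -0.6903, 0.86)  len=0.3433
  (v5,v7,v1) [-+-] → (1.7, -0.6903, 0.86)–(-1.35666, -0.6903, 0.86)  len=3.0567
  (v6,v4,v2) [+-+] → (1.7, -0.6903, -0.86)–(1.35666, -0.6903, -0.86)  len=0.3433
  (v6,v5,v4) [+--] → (1.7, -0.6903, 0.68631)–(1.7, -0.6903, -0.86)  len=1.5463
  (v7,v5,v6) [+-+] → (1.7, -0.6903, 0.86)–(1.7, -0.6903, 0.68631)  len=0.1737

Chained into 1 loop(s):
  loop 1: 8 segments, perimeter = 10.2400
Total perimeter = 10.240

loops=1 perimeter=10.240


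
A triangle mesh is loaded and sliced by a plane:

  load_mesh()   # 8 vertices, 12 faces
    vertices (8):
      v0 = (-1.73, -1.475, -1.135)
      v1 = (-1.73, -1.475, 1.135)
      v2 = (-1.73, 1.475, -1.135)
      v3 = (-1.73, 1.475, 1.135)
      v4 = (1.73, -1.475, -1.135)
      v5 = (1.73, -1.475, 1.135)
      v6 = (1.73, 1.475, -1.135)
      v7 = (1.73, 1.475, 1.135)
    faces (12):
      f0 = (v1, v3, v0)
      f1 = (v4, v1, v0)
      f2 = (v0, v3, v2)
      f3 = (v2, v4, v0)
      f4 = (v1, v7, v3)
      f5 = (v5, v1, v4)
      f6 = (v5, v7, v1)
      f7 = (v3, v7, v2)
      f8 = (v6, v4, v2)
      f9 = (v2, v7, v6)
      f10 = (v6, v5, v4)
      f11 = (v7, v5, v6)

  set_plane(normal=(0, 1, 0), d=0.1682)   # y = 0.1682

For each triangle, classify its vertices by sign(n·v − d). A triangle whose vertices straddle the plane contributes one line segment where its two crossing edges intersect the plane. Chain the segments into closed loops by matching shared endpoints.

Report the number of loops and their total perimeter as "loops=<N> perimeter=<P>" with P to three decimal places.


Straddling triangles (8 of 12):
  (v1,v3,v0) [-+-] → (-1.73, 0.1682, 1.135)–(-1.73, 0.1682, 0.129428)  len=1.0056
  (v0,v3,v2) [-++] → (-1.73, 0.1682, 0.129428)–(-1.73, 0.1682, -1.135)  len=1.2644
  (v2,v4,v0) [+--] → (-0.197279, 0.1682, -1.135)–(-1.73, 0.1682, -1.135)  len=1.5327
  (v1,v7,v3) [-++] → (0.197279, 0.1682, 1.135)–(-1.73, 0.1682, 1.135)  len=1.9273
  (v5,v7,v1) [-+-] → (1.73, 0.1682, 1.135)–(0.197279, 0.1682, 1.135)  len=1.5327
  (v6,v4,v2) [+-+] → (1.73, 0.1682, -1.135)–(-0.197279, 0.1682, -1.135)  len=1.9273
  (v6,v5,v4) [+--] → (1.73, 0.1682, -0.129428)–(1.73, 0.1682, -1.135)  len=1.0056
  (v7,v5,v6) [+-+] → (1.73, 0.1682, 1.135)–(1.73, 0.1682, -0.129428)  len=1.2644

Chained into 1 loop(s):
  loop 1: 8 segments, perimeter = 11.4600
Total perimeter = 11.460

loops=1 perimeter=11.460


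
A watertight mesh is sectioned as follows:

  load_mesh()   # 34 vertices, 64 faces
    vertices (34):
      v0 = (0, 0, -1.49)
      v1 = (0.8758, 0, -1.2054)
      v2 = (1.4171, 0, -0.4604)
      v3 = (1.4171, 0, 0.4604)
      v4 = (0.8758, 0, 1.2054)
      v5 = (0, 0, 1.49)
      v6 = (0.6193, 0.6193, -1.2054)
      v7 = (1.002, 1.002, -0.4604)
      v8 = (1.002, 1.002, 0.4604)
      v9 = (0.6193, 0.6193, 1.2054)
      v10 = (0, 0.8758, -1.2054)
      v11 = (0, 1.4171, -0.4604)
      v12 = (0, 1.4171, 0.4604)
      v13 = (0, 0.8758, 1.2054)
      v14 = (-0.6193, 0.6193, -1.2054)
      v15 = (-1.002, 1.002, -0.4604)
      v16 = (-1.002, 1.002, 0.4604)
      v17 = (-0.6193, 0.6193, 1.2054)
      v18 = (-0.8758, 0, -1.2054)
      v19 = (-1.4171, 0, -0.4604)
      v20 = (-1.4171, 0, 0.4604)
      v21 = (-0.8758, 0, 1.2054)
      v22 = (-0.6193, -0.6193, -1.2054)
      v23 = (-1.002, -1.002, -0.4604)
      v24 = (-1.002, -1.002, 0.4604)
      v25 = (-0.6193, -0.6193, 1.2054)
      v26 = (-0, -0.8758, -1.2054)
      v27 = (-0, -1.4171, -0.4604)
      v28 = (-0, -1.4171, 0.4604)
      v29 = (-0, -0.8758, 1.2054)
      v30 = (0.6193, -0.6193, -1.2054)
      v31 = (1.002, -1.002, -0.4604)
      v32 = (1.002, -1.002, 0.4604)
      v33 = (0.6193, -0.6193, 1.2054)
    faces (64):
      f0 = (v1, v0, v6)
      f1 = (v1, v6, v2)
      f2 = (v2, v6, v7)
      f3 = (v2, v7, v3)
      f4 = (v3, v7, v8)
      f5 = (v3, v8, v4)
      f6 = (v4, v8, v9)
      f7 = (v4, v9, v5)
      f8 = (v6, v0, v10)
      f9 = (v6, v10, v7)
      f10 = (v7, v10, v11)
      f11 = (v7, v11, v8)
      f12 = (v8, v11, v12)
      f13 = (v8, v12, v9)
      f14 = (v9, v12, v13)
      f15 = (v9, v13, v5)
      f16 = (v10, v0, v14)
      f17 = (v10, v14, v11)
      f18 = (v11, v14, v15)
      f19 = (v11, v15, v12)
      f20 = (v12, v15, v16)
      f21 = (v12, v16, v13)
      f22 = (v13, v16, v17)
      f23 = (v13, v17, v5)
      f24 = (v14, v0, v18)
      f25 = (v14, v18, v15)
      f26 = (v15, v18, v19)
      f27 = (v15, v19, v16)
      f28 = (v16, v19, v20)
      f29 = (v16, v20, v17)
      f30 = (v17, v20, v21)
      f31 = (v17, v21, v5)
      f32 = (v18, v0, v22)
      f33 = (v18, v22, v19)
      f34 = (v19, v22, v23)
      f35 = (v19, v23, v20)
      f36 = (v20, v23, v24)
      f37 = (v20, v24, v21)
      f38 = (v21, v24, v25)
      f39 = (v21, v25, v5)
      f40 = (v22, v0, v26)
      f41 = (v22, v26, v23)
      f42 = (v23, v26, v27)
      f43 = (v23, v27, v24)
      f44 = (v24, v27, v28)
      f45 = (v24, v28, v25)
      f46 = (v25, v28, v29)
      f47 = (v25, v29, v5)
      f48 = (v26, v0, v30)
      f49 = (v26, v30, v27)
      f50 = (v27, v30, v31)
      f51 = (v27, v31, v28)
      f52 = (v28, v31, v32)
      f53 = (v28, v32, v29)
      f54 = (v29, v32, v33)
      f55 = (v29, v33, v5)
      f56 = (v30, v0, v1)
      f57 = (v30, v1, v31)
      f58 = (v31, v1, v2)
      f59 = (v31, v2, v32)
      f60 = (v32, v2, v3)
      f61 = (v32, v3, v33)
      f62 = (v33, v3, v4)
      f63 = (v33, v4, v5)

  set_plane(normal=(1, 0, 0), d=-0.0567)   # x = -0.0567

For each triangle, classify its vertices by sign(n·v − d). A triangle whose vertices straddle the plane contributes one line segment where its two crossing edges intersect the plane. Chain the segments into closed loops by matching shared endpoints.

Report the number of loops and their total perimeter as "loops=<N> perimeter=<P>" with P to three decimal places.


loops=1 perimeter=9.100

Straddling triangles (20 of 64):
  (v10,v0,v14) [++-] → (-0.0567, 0.0567, -1.46394)–(-0.0567, 0.852316, -1.2054)  len=0.8366
  (v10,v14,v11) [+-+] → (-0.0567, 0.852316, -1.2054)–(-0.0567, 1.34406, -0.528608)  len=0.8366
  (v11,v14,v15) [+--] → (-0.0567, 1.34406, -0.528608)–(-0.0567, 1.39361, -0.4604)  len=0.0843
  (v11,v15,v12) [+-+] → (-0.0567, 1.39361, -0.4604)–(-0.0567, 1.39361, 0.408295)  len=0.8687
  (v12,v15,v16) [+--] → (-0.0567, 1.39361, 0.408295)–(-0.0567, 1.39361, 0.4604)  len=0.0521
  (v12,v16,v13) [+-+] → (-0.0567, 1.39361, 0.4604)–(-0.0567, 0.882941, 1.16324)  len=0.8688
  (v13,v16,v17) [+--] → (-0.0567, 0.882941, 1.16324)–(-0.0567, 0.852316, 1.2054)  len=0.0521
  (v13,v17,v5) [+-+] → (-0.0567, 0.852316, 1.2054)–(-0.0567, 0.0567, 1.46394)  len=0.8366
  (v14,v0,v18) [-+-] → (-0.0567, 0.0567, -1.46394)–(-0.0567, 0, -1.47157)  len=0.0572
  (v17,v21,v5) [--+] → (-0.0567, 0, 1.47157)–(-0.0567, 0.0567, 1.46394)  len=0.0572
  (v18,v0,v22) [-+-] → (-0.0567, 0, -1.47157)–(-0.0567, -0.0567, -1.46394)  len=0.0572
  (v21,v25,v5) [--+] → (-0.0567, -0.0567, 1.46394)–(-0.0567, 0, 1.47157)  len=0.0572
  (v22,v0,v26) [-++] → (-0.0567, -0.0567, -1.46394)–(-0.0567, -0.852316, -1.2054)  len=0.8366
  (v22,v26,v23) [-+-] → (-0.0567, -0.852316, -1.2054)–(-0.0567, -0.882941, -1.16324)  len=0.0521
  (v23,v26,v27) [-++] → (-0.0567, -0.882941, -1.16324)–(-0.0567, -1.39361, -0.4604)  len=0.8688
  (v23,v27,v24) [-+-] → (-0.0567, -1.39361, -0.4604)–(-0.0567, -1.39361, -0.408295)  len=0.0521
  (v24,v27,v28) [-++] → (-0.0567, -1.39361, -0.408295)–(-0.0567, -1.39361, 0.4604)  len=0.8687
  (v24,v28,v25) [-+-] → (-0.0567, -1.39361, 0.4604)–(-0.0567, -1.34406, 0.528608)  len=0.0843
  (v25,v28,v29) [-++] → (-0.0567, -1.34406, 0.528608)–(-0.0567, -0.852316, 1.2054)  len=0.8366
  (v25,v29,v5) [-++] → (-0.0567, -0.852316, 1.2054)–(-0.0567, -0.0567, 1.46394)  len=0.8366

Chained into 1 loop(s):
  loop 1: 20 segments, perimeter = 9.1003
Total perimeter = 9.100


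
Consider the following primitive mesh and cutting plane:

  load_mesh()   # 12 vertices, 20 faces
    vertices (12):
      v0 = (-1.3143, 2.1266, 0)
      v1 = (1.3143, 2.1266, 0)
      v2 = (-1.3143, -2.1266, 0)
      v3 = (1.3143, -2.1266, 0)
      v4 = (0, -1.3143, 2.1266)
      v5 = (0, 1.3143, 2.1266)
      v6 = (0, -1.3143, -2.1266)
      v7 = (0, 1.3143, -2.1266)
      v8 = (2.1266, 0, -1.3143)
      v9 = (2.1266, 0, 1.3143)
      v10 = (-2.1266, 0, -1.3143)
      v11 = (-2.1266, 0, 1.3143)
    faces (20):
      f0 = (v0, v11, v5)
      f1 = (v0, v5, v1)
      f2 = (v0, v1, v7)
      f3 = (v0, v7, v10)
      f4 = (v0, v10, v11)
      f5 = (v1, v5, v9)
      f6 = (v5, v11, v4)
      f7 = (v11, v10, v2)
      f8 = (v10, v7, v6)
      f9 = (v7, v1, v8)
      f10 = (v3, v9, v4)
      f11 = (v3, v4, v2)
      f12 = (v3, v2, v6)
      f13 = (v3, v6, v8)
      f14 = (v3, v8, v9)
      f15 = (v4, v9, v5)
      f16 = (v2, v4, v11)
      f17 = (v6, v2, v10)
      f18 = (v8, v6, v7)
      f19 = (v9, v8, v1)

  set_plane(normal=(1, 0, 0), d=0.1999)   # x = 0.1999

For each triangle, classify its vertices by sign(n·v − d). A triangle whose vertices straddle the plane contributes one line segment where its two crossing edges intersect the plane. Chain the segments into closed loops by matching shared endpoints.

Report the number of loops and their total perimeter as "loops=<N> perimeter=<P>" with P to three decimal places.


Straddling triangles (10 of 20):
  (v0,v5,v1) [--+] → (0.1999, 1.43785, 1.80315)–(0.1999, 2.1266, 0)  len=1.9302
  (v0,v1,v7) [-+-] → (0.1999, 2.1266, 0)–(0.1999, 1.43785, -1.80315)  len=1.9302
  (v1,v5,v9) [+-+] → (0.1999, 1.43785, 1.80315)–(0.1999, 1.19076, 2.05024)  len=0.3494
  (v7,v1,v8) [-++] → (0.1999, 1.43785, -1.80315)–(0.1999, 1.19076, -2.05024)  len=0.3494
  (v3,v9,v4) [++-] → (0.1999, -1.19076, 2.05024)–(0.1999, -1.43785, 1.80315)  len=0.3494
  (v3,v4,v2) [+--] → (0.1999, -1.43785, 1.80315)–(0.1999, -2.1266, 0)  len=1.9302
  (v3,v2,v6) [+--] → (0.1999, -2.1266, 0)–(0.1999, -1.43785, -1.80315)  len=1.9302
  (v3,v6,v8) [+-+] → (0.1999, -1.43785, -1.80315)–(0.1999, -1.19076, -2.05024)  len=0.3494
  (v4,v9,v5) [-+-] → (0.1999, -1.19076, 2.05024)–(0.1999, 1.19076, 2.05024)  len=2.3815
  (v8,v6,v7) [+--] → (0.1999, -1.19076, -2.05024)–(0.1999, 1.19076, -2.05024)  len=2.3815

Chained into 1 loop(s):
  loop 1: 10 segments, perimeter = 13.8817
Total perimeter = 13.882

loops=1 perimeter=13.882


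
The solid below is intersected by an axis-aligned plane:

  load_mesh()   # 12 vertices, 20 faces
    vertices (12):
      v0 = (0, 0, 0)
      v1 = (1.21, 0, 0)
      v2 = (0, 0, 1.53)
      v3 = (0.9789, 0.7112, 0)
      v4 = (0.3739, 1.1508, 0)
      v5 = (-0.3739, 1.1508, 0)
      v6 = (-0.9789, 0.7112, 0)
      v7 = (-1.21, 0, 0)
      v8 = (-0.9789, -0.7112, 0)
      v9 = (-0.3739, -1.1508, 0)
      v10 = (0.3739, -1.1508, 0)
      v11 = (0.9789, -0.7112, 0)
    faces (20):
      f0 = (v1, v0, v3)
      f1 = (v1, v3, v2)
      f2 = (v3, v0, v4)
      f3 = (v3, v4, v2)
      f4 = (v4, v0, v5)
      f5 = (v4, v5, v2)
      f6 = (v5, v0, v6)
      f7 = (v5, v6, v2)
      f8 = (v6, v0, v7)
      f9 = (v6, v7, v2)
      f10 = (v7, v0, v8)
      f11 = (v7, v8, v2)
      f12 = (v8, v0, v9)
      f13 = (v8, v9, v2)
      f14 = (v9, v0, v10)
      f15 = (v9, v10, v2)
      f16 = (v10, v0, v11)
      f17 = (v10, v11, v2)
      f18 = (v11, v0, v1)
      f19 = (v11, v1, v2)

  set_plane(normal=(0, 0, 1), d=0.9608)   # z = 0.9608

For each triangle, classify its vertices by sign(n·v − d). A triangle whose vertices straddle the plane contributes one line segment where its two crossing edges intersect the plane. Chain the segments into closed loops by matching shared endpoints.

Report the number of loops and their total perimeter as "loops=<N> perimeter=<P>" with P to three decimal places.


loops=1 perimeter=2.782

Straddling triangles (10 of 20):
  (v1,v3,v2) [--+] → (0.364176, 0.264585, 0.9608)–(0.450152, 0, 0.9608)  len=0.2782
  (v3,v4,v2) [--+] → (0.139101, 0.428128, 0.9608)–(0.364176, 0.264585, 0.9608)  len=0.2782
  (v4,v5,v2) [--+] → (-0.139101, 0.428128, 0.9608)–(0.139101, 0.428128, 0.9608)  len=0.2782
  (v5,v6,v2) [--+] → (-0.364176, 0.264585, 0.9608)–(-0.139101, 0.428128, 0.9608)  len=0.2782
  (v6,v7,v2) [--+] → (-0.450152, 0, 0.9608)–(-0.364176, 0.264585, 0.9608)  len=0.2782
  (v7,v8,v2) [--+] → (-0.364176, -0.264585, 0.9608)–(-0.450152, 0, 0.9608)  len=0.2782
  (v8,v9,v2) [--+] → (-0.139101, -0.428128, 0.9608)–(-0.364176, -0.264585, 0.9608)  len=0.2782
  (v9,v10,v2) [--+] → (0.139101, -0.428128, 0.9608)–(-0.139101, -0.428128, 0.9608)  len=0.2782
  (v10,v11,v2) [--+] → (0.364176, -0.264585, 0.9608)–(0.139101, -0.428128, 0.9608)  len=0.2782
  (v11,v1,v2) [--+] → (0.450152, 0, 0.9608)–(0.364176, -0.264585, 0.9608)  len=0.2782

Chained into 1 loop(s):
  loop 1: 10 segments, perimeter = 2.7821
Total perimeter = 2.782


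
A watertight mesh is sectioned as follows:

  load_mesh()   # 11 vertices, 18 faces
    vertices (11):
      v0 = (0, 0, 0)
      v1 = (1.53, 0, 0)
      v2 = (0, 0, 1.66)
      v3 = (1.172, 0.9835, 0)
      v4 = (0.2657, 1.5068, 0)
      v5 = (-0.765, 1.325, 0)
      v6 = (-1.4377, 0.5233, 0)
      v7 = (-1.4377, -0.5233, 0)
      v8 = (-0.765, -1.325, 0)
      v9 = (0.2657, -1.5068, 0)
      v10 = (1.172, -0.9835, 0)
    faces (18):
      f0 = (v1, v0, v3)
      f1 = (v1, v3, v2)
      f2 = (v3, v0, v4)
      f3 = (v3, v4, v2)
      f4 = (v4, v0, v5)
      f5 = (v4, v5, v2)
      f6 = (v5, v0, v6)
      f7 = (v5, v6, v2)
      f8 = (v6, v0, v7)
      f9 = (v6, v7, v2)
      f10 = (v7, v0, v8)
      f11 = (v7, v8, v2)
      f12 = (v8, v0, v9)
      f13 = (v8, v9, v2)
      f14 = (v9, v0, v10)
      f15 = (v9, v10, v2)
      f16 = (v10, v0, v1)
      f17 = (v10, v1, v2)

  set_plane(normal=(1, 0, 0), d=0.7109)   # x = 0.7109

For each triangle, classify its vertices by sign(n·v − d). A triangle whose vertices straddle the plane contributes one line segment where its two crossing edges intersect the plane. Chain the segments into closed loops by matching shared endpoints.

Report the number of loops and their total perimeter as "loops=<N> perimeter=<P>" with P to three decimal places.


Straddling triangles (8 of 18):
  (v1,v0,v3) [+-+] → (0.7109, 0, 0)–(0.7109, 0.596562, 0)  len=0.5966
  (v1,v3,v2) [++-] → (0.7109, 0.596562, 0.653094)–(0.7109, 0, 0.888697)  len=0.6414
  (v3,v0,v4) [+--] → (0.7109, 0.596562, 0)–(0.7109, 1.24974, 0)  len=0.6532
  (v3,v4,v2) [+--] → (0.7109, 1.24974, 0)–(0.7109, 0.596562, 0.653094)  len=0.9237
  (v9,v0,v10) [--+] → (0.7109, -0.596562, 0)–(0.7109, -1.24974, 0)  len=0.6532
  (v9,v10,v2) [-+-] → (0.7109, -1.24974, 0)–(0.7109, -0.596562, 0.653094)  len=0.9237
  (v10,v0,v1) [+-+] → (0.7109, -0.596562, 0)–(0.7109, 0, 0)  len=0.5966
  (v10,v1,v2) [++-] → (0.7109, 0, 0.888697)–(0.7109, -0.596562, 0.653094)  len=0.6414

Chained into 1 loop(s):
  loop 1: 8 segments, perimeter = 5.6296
Total perimeter = 5.630

loops=1 perimeter=5.630


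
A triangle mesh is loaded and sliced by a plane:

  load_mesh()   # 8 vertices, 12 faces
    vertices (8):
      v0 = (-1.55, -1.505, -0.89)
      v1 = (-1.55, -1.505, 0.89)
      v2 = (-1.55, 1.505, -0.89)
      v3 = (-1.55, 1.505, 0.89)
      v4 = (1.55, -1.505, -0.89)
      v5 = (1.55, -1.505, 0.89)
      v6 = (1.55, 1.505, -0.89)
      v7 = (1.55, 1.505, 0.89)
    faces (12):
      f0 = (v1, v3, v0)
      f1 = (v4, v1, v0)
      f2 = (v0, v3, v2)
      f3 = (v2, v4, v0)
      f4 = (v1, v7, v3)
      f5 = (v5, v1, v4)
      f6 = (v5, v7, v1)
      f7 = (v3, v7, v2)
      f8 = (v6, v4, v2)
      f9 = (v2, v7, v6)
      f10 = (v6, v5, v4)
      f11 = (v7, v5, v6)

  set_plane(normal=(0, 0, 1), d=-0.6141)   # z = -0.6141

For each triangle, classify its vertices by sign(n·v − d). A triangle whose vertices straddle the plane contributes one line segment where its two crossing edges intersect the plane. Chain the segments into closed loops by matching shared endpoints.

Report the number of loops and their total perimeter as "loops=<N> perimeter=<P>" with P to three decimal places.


Straddling triangles (8 of 12):
  (v1,v3,v0) [++-] → (-1.55, -1.03845, -0.6141)–(-1.55, -1.505, -0.6141)  len=0.4666
  (v4,v1,v0) [-+-] → (1.0695, -1.505, -0.6141)–(-1.55, -1.505, -0.6141)  len=2.6195
  (v0,v3,v2) [-+-] → (-1.55, -1.03845, -0.6141)–(-1.55, 1.505, -0.6141)  len=2.5434
  (v5,v1,v4) [++-] → (1.0695, -1.505, -0.6141)–(1.55, -1.505, -0.6141)  len=0.4805
  (v3,v7,v2) [++-] → (-1.0695, 1.505, -0.6141)–(-1.55, 1.505, -0.6141)  len=0.4805
  (v2,v7,v6) [-+-] → (-1.0695, 1.505, -0.6141)–(1.55, 1.505, -0.6141)  len=2.6195
  (v6,v5,v4) [-+-] → (1.55, 1.03845, -0.6141)–(1.55, -1.505, -0.6141)  len=2.5434
  (v7,v5,v6) [++-] → (1.55, 1.03845, -0.6141)–(1.55, 1.505, -0.6141)  len=0.4666

Chained into 1 loop(s):
  loop 1: 8 segments, perimeter = 12.2200
Total perimeter = 12.220

loops=1 perimeter=12.220


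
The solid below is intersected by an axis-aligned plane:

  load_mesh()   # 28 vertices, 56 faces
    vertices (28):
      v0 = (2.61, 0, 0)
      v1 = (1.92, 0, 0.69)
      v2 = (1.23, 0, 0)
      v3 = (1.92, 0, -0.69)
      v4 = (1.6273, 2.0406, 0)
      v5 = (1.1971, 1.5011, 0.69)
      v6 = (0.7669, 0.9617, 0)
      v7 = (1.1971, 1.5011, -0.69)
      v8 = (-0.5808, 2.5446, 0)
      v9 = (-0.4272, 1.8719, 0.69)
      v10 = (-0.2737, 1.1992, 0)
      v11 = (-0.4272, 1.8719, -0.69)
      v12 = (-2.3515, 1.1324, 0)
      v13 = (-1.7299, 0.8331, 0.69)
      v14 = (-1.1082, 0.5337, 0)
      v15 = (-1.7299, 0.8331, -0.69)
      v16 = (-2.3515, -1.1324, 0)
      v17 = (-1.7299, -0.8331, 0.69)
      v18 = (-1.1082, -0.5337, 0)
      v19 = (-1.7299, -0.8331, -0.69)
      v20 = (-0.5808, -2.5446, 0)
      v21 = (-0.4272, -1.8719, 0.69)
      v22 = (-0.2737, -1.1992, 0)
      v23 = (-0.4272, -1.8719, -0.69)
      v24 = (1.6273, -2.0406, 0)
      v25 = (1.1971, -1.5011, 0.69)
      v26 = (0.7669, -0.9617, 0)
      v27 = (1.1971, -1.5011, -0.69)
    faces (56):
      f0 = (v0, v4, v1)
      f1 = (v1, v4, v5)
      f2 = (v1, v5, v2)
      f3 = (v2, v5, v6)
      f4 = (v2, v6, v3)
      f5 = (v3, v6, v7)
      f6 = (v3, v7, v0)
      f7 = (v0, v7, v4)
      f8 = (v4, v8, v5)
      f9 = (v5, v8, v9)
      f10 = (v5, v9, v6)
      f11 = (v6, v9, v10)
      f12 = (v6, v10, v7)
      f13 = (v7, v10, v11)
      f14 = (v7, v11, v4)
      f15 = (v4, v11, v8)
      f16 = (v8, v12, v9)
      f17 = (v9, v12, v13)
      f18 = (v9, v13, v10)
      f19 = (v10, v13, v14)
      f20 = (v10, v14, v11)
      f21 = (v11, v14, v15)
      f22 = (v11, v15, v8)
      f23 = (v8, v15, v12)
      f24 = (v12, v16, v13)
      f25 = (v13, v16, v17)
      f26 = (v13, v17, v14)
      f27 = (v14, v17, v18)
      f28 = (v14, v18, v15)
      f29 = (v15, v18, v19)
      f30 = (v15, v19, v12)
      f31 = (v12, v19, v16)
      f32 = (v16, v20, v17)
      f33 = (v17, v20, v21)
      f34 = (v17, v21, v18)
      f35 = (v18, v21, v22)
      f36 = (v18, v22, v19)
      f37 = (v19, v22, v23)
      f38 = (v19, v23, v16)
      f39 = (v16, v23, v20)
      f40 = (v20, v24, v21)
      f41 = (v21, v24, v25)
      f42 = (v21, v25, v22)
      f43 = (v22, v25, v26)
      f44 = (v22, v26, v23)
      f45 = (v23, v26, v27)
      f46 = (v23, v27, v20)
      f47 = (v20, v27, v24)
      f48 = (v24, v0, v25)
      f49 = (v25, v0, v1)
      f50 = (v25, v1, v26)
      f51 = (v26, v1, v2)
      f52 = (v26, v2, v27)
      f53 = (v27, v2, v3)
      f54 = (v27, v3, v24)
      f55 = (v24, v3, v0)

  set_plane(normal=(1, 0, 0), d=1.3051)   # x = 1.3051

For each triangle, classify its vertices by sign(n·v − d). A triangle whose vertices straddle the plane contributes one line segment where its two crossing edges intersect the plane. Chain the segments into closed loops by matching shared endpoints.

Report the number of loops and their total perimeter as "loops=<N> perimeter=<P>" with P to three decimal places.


Straddling triangles (18 of 56):
  (v1,v4,v5) [++-] → (1.3051, 1.63654, 0.516778)–(1.3051, 1.27684, 0.69)  len=0.3992
  (v1,v5,v2) [+--] → (1.3051, 1.27684, 0.69)–(1.3051, 0, 0.0751)  len=1.4172
  (v2,v6,v3) [--+] → (1.3051, 0.512834, -0.322052)–(1.3051, 0, -0.0751)  len=0.5692
  (v3,v6,v7) [+--] → (1.3051, 0.512834, -0.322052)–(1.3051, 1.27684, -0.69)  len=0.8480
  (v3,v7,v0) [+-+] → (1.3051, 1.27684, -0.69)–(1.3051, 1.38636, -0.637257)  len=0.1216
  (v0,v7,v4) [+-+] → (1.3051, 1.38636, -0.637257)–(1.3051, 1.63654, -0.516778)  len=0.2777
  (v4,v8,v5) [+--] → (1.3051, 2.11414, 0)–(1.3051, 1.63654, 0.516778)  len=0.7037
  (v7,v11,v4) [--+] → (1.3051, 2.01414, -0.10821)–(1.3051, 1.63654, -0.516778)  len=0.5563
  (v4,v11,v8) [+--] → (1.3051, 2.01414, -0.10821)–(1.3051, 2.11414, 0)  len=0.1473
  (v20,v24,v21) [-+-] → (1.3051, -2.11414, 0)–(1.3051, -2.01414, 0.10821)  len=0.1473
  (v21,v24,v25) [-+-] → (1.3051, -2.01414, 0.10821)–(1.3051, -1.63654, 0.516778)  len=0.5563
  (v20,v27,v24) [--+] → (1.3051, -1.63654, -0.516778)–(1.3051, -2.11414, 0)  len=0.7037
  (v24,v0,v25) [++-] → (1.3051, -1.38636, 0.637257)–(1.3051, -1.63654, 0.516778)  len=0.2777
  (v25,v0,v1) [-++] → (1.3051, -1.38636, 0.637257)–(1.3051, -1.27684, 0.69)  len=0.1216
  (v25,v1,v26) [-+-] → (1.3051, -1.27684, 0.69)–(1.3051, -0.512834, 0.322052)  len=0.8480
  (v26,v1,v2) [-+-] → (1.3051, -0.512834, 0.322052)–(1.3051, 0, 0.0751)  len=0.5692
  (v27,v2,v3) [--+] → (1.3051, 0, -0.0751)–(1.3051, -1.27684, -0.69)  len=1.4172
  (v27,v3,v24) [-++] → (1.3051, -1.27684, -0.69)–(1.3051, -1.63654, -0.516778)  len=0.3992

Chained into 1 loop(s):
  loop 1: 18 segments, perimeter = 10.0804
Total perimeter = 10.080

loops=1 perimeter=10.080


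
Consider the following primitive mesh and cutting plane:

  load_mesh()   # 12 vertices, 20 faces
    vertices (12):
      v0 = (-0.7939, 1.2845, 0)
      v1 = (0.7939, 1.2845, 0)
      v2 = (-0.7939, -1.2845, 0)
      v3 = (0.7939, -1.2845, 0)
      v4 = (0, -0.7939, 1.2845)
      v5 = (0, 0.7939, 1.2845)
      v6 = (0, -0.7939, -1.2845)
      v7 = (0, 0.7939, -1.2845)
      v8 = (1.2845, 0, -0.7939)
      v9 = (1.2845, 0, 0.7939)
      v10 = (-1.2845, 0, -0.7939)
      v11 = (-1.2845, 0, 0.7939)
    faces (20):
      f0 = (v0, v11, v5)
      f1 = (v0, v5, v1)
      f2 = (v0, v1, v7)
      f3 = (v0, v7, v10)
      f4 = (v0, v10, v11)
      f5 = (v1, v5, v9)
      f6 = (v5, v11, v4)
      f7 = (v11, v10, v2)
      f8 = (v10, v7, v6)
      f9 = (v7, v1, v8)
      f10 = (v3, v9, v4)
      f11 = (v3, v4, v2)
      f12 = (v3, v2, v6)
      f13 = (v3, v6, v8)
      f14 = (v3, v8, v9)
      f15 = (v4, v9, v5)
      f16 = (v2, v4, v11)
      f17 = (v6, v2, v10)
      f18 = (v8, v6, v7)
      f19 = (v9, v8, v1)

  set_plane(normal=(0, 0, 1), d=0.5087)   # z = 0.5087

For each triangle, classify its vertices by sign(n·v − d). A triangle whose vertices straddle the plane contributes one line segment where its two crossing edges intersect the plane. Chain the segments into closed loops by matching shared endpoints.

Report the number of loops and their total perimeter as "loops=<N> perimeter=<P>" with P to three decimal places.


Straddling triangles (10 of 20):
  (v0,v11,v5) [-++] → (-1.10826, 0.461443, 0.5087)–(-0.479492, 1.09021, 0.5087)  len=0.8892
  (v0,v5,v1) [-+-] → (-0.479492, 1.09021, 0.5087)–(0.479492, 1.09021, 0.5087)  len=0.9590
  (v0,v10,v11) [--+] → (-1.2845, 0, 0.5087)–(-1.10826, 0.461443, 0.5087)  len=0.4940
  (v1,v5,v9) [-++] → (0.479492, 1.09021, 0.5087)–(1.10826, 0.461443, 0.5087)  len=0.8892
  (v11,v10,v2) [+--] → (-1.2845, 0, 0.5087)–(-1.10826, -0.461443, 0.5087)  len=0.4940
  (v3,v9,v4) [-++] → (1.10826, -0.461443, 0.5087)–(0.479492, -1.09021, 0.5087)  len=0.8892
  (v3,v4,v2) [-+-] → (0.479492, -1.09021, 0.5087)–(-0.479492, -1.09021, 0.5087)  len=0.9590
  (v3,v8,v9) [--+] → (1.2845, 0, 0.5087)–(1.10826, -0.461443, 0.5087)  len=0.4940
  (v2,v4,v11) [-++] → (-0.479492, -1.09021, 0.5087)–(-1.10826, -0.461443, 0.5087)  len=0.8892
  (v9,v8,v1) [+--] → (1.2845, 0, 0.5087)–(1.10826, 0.461443, 0.5087)  len=0.4940

Chained into 1 loop(s):
  loop 1: 10 segments, perimeter = 7.4506
Total perimeter = 7.451

loops=1 perimeter=7.451


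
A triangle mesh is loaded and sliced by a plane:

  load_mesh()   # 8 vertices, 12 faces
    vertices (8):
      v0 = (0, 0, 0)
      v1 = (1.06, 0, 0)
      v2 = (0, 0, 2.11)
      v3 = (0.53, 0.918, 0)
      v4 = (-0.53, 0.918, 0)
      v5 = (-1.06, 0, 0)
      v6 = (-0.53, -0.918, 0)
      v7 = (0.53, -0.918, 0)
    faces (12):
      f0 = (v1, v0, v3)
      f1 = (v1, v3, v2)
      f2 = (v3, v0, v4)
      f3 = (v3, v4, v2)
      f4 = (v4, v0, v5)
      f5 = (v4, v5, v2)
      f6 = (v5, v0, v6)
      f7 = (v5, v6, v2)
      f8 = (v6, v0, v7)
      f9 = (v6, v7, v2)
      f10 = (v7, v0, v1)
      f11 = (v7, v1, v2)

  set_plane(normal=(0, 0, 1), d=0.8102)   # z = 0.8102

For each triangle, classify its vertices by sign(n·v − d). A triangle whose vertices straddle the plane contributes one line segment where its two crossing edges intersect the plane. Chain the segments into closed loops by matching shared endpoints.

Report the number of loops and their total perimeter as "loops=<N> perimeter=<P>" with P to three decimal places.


Straddling triangles (6 of 12):
  (v1,v3,v2) [--+] → (0.32649, 0.565505, 0.8102)–(0.65298, 0, 0.8102)  len=0.6530
  (v3,v4,v2) [--+] → (-0.32649, 0.565505, 0.8102)–(0.32649, 0.565505, 0.8102)  len=0.6530
  (v4,v5,v2) [--+] → (-0.65298, 0, 0.8102)–(-0.32649, 0.565505, 0.8102)  len=0.6530
  (v5,v6,v2) [--+] → (-0.32649, -0.565505, 0.8102)–(-0.65298, 0, 0.8102)  len=0.6530
  (v6,v7,v2) [--+] → (0.32649, -0.565505, 0.8102)–(-0.32649, -0.565505, 0.8102)  len=0.6530
  (v7,v1,v2) [--+] → (0.65298, 0, 0.8102)–(0.32649, -0.565505, 0.8102)  len=0.6530

Chained into 1 loop(s):
  loop 1: 6 segments, perimeter = 3.9179
Total perimeter = 3.918

loops=1 perimeter=3.918


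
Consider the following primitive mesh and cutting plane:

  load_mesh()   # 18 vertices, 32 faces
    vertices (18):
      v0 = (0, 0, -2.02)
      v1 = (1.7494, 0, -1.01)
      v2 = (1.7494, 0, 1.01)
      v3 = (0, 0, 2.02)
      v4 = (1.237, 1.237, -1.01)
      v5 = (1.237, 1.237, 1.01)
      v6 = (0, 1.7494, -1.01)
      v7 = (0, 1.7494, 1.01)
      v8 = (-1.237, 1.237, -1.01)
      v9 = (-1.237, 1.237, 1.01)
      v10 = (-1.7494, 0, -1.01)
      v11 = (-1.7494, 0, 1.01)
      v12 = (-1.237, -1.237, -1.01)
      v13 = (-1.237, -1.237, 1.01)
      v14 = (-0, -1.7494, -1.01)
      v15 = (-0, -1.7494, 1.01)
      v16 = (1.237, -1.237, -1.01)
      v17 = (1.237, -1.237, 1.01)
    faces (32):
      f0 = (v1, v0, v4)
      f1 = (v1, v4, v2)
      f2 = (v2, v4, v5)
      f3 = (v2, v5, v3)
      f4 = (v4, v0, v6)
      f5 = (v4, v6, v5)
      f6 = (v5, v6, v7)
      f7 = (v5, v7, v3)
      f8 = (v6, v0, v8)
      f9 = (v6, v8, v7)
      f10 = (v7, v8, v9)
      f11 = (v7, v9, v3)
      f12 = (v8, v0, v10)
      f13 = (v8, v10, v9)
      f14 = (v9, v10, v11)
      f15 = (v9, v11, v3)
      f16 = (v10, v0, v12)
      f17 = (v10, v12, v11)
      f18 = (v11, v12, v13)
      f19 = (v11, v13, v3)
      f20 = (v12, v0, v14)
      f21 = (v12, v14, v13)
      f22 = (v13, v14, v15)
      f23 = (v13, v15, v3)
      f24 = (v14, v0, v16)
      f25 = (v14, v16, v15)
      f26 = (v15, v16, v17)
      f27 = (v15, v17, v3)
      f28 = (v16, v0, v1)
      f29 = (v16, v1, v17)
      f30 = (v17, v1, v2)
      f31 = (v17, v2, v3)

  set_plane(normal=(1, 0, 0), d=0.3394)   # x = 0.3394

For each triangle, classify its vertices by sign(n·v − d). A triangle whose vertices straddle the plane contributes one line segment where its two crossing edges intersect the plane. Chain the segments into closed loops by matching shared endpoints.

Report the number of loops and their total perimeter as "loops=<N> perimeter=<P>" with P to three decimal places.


loops=1 perimeter=11.299

Straddling triangles (12 of 32):
  (v1,v0,v4) [+-+] → (0.3394, 0, -1.82405)–(0.3394, 0.3394, -1.74288)  len=0.3490
  (v2,v5,v3) [++-] → (0.3394, 0.3394, 1.74288)–(0.3394, 0, 1.82405)  len=0.3490
  (v4,v0,v6) [+--] → (0.3394, 0.3394, -1.74288)–(0.3394, 1.60881, -1.01)  len=1.4658
  (v4,v6,v5) [+-+] → (0.3394, 1.60881, -1.01)–(0.3394, 1.60881, -0.455766)  len=0.5542
  (v5,v6,v7) [+--] → (0.3394, 1.60881, -0.455766)–(0.3394, 1.60881, 1.01)  len=1.4658
  (v5,v7,v3) [+--] → (0.3394, 1.60881, 1.01)–(0.3394, 0.3394, 1.74288)  len=1.4658
  (v14,v0,v16) [--+] → (0.3394, -0.3394, -1.74288)–(0.3394, -1.60881, -1.01)  len=1.4658
  (v14,v16,v15) [-+-] → (0.3394, -1.60881, -1.01)–(0.3394, -1.60881, 0.455766)  len=1.4658
  (v15,v16,v17) [-++] → (0.3394, -1.60881, 0.455766)–(0.3394, -1.60881, 1.01)  len=0.5542
  (v15,v17,v3) [-+-] → (0.3394, -1.60881, 1.01)–(0.3394, -0.3394, 1.74288)  len=1.4658
  (v16,v0,v1) [+-+] → (0.3394, -0.3394, -1.74288)–(0.3394, 0, -1.82405)  len=0.3490
  (v17,v2,v3) [++-] → (0.3394, 0, 1.82405)–(0.3394, -0.3394, 1.74288)  len=0.3490

Chained into 1 loop(s):
  loop 1: 12 segments, perimeter = 11.2990
Total perimeter = 11.299


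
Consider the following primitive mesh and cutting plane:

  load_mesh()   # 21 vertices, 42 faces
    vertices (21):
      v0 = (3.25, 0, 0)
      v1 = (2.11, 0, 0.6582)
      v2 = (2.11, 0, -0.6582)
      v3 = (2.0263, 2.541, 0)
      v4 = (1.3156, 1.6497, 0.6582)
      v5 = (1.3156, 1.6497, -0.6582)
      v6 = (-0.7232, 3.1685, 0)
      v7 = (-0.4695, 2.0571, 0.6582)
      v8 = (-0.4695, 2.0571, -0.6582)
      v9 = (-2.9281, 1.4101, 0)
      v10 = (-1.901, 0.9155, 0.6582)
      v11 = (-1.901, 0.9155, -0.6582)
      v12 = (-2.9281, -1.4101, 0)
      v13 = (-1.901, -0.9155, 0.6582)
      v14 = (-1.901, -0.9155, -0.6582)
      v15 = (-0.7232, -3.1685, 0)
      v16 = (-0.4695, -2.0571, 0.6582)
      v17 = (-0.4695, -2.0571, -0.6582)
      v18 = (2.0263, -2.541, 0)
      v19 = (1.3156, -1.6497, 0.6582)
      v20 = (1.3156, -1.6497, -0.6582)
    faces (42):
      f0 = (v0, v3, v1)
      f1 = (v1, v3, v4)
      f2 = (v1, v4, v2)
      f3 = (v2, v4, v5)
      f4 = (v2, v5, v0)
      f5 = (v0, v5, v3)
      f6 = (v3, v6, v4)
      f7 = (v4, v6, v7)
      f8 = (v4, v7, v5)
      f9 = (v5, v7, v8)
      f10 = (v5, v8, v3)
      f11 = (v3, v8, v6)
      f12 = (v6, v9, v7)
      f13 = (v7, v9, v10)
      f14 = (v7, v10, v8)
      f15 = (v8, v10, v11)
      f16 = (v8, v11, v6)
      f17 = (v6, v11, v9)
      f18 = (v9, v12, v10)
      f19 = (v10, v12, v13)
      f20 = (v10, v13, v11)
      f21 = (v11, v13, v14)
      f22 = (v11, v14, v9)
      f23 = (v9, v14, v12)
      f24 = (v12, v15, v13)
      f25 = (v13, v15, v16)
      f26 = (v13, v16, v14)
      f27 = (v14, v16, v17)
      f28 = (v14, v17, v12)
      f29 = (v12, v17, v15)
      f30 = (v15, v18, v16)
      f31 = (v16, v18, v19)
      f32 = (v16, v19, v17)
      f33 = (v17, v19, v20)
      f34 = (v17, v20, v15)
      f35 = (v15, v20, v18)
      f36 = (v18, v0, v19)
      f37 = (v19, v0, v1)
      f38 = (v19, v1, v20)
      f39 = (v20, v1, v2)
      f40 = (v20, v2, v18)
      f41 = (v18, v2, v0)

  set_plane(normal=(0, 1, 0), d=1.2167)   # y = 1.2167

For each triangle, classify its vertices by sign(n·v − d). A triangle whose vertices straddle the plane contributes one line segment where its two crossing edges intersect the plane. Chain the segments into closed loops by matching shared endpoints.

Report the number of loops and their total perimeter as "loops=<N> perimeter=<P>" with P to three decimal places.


Straddling triangles (14 of 42):
  (v0,v3,v1) [-+-] → (2.66406, 1.2167, 0)–(2.06992, 1.2167, 0.343036)  len=0.6861
  (v1,v3,v4) [-++] → (2.06992, 1.2167, 0.343036)–(1.52411, 1.2167, 0.6582)  len=0.6303
  (v1,v4,v2) [-+-] → (1.52411, 1.2167, 0.6582)–(1.52411, 1.2167, 0.312682)  len=0.3455
  (v2,v4,v5) [-++] → (1.52411, 1.2167, 0.312682)–(1.52411, 1.2167, -0.6582)  len=0.9709
  (v2,v5,v0) [-+-] → (1.52411, 1.2167, -0.6582)–(1.82333, 1.2167, -0.485441)  len=0.3455
  (v0,v5,v3) [-++] → (1.82333, 1.2167, -0.485441)–(2.66406, 1.2167, 0)  len=0.9708
  (v7,v9,v10) [++-] → (-2.52648, 1.2167, 0.257371)–(-1.52331, 1.2167, 0.6582)  len=1.0803
  (v7,v10,v8) [+-+] → (-1.52331, 1.2167, 0.6582)–(-1.52331, 1.2167, 0.310881)  len=0.3473
  (v8,v10,v11) [+--] → (-1.52331, 1.2167, 0.310881)–(-1.52331, 1.2167, -0.6582)  len=0.9691
  (v8,v11,v6) [+-+] → (-1.52331, 1.2167, -0.6582)–(-1.74354, 1.2167, -0.570206)  len=0.2372
  (v6,v11,v9) [+-+] → (-1.74354, 1.2167, -0.570206)–(-2.52648, 1.2167, -0.257371)  len=0.8431
  (v9,v12,v10) [+--] → (-2.9281, 1.2167, 0)–(-2.52648, 1.2167, 0.257371)  len=0.4770
  (v11,v14,v9) [--+] → (-2.84268, 1.2167, -0.0547368)–(-2.52648, 1.2167, -0.257371)  len=0.3756
  (v9,v14,v12) [+--] → (-2.84268, 1.2167, -0.0547368)–(-2.9281, 1.2167, 0)  len=0.1014

Chained into 2 loop(s):
  loop 1: 6 segments, perimeter = 3.9491
  loop 2: 8 segments, perimeter = 4.4310
Total perimeter = 8.380

loops=2 perimeter=8.380


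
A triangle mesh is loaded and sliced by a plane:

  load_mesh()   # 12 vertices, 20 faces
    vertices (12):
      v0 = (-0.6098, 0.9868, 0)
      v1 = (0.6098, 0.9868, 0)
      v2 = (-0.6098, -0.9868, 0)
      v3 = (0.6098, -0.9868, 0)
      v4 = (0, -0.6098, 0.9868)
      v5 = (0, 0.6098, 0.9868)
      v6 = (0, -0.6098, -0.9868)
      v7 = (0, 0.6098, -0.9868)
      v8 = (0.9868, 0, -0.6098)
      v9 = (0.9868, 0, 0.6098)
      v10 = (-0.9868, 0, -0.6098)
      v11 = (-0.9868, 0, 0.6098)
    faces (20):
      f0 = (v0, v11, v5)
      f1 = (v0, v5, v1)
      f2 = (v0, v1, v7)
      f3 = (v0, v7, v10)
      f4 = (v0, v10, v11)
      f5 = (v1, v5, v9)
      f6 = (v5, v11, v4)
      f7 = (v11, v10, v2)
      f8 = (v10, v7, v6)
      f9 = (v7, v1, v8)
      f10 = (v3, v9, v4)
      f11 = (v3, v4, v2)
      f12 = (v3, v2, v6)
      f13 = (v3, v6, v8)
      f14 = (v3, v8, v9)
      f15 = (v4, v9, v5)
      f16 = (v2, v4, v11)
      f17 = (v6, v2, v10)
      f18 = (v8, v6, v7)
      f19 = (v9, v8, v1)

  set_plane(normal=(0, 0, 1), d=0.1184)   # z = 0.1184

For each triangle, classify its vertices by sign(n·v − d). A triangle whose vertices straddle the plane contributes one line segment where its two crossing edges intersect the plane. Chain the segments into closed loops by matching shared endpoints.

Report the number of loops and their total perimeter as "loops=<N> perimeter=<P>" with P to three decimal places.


loops=1 perimeter=6.380

Straddling triangles (10 of 20):
  (v0,v11,v5) [-++] → (-0.682999, 0.795201, 0.1184)–(-0.536634, 0.941566, 0.1184)  len=0.2070
  (v0,v5,v1) [-+-] → (-0.536634, 0.941566, 0.1184)–(0.536634, 0.941566, 0.1184)  len=1.0733
  (v0,v10,v11) [--+] → (-0.9868, 0, 0.1184)–(-0.682999, 0.795201, 0.1184)  len=0.8513
  (v1,v5,v9) [-++] → (0.536634, 0.941566, 0.1184)–(0.682999, 0.795201, 0.1184)  len=0.2070
  (v11,v10,v2) [+--] → (-0.9868, 0, 0.1184)–(-0.682999, -0.795201, 0.1184)  len=0.8513
  (v3,v9,v4) [-++] → (0.682999, -0.795201, 0.1184)–(0.536634, -0.941566, 0.1184)  len=0.2070
  (v3,v4,v2) [-+-] → (0.536634, -0.941566, 0.1184)–(-0.536634, -0.941566, 0.1184)  len=1.0733
  (v3,v8,v9) [--+] → (0.9868, 0, 0.1184)–(0.682999, -0.795201, 0.1184)  len=0.8513
  (v2,v4,v11) [-++] → (-0.536634, -0.941566, 0.1184)–(-0.682999, -0.795201, 0.1184)  len=0.2070
  (v9,v8,v1) [+--] → (0.9868, 0, 0.1184)–(0.682999, 0.795201, 0.1184)  len=0.8513

Chained into 1 loop(s):
  loop 1: 10 segments, perimeter = 6.3795
Total perimeter = 6.380


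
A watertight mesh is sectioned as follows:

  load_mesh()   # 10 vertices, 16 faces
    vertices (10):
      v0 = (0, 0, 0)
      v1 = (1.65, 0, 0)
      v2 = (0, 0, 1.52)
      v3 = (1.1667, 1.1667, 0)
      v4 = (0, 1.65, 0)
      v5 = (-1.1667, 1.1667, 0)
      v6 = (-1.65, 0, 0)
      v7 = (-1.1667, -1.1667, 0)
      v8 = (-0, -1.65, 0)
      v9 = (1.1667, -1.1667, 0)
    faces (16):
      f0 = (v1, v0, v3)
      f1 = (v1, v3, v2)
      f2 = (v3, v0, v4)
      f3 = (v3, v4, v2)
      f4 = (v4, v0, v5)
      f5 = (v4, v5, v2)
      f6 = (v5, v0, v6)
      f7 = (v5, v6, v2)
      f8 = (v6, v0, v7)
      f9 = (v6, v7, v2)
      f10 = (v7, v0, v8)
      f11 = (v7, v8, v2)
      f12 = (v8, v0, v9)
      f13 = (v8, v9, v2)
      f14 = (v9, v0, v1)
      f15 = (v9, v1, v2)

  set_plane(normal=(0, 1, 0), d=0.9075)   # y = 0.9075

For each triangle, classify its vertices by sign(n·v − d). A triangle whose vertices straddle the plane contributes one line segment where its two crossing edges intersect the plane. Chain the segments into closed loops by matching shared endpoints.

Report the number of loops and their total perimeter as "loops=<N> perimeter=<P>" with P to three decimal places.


loops=1 perimeter=5.488

Straddling triangles (8 of 16):
  (v1,v0,v3) [--+] → (0.9075, 0.9075, 0)–(1.27407, 0.9075, 0)  len=0.3666
  (v1,v3,v2) [-+-] → (1.27407, 0.9075, 0)–(0.9075, 0.9075, 0.337691)  len=0.4984
  (v3,v0,v4) [+-+] → (0.9075, 0.9075, 0)–(0, 0.9075, 0)  len=0.9075
  (v3,v4,v2) [++-] → (0, 0.9075, 0.684)–(0.9075, 0.9075, 0.337691)  len=0.9713
  (v4,v0,v5) [+-+] → (0, 0.9075, 0)–(-0.9075, 0.9075, 0)  len=0.9075
  (v4,v5,v2) [++-] → (-0.9075, 0.9075, 0.337691)–(0, 0.9075, 0.684)  len=0.9713
  (v5,v0,v6) [+--] → (-0.9075, 0.9075, 0)–(-1.27407, 0.9075, 0)  len=0.3666
  (v5,v6,v2) [+--] → (-1.27407, 0.9075, 0)–(-0.9075, 0.9075, 0.337691)  len=0.4984

Chained into 1 loop(s):
  loop 1: 8 segments, perimeter = 5.4876
Total perimeter = 5.488


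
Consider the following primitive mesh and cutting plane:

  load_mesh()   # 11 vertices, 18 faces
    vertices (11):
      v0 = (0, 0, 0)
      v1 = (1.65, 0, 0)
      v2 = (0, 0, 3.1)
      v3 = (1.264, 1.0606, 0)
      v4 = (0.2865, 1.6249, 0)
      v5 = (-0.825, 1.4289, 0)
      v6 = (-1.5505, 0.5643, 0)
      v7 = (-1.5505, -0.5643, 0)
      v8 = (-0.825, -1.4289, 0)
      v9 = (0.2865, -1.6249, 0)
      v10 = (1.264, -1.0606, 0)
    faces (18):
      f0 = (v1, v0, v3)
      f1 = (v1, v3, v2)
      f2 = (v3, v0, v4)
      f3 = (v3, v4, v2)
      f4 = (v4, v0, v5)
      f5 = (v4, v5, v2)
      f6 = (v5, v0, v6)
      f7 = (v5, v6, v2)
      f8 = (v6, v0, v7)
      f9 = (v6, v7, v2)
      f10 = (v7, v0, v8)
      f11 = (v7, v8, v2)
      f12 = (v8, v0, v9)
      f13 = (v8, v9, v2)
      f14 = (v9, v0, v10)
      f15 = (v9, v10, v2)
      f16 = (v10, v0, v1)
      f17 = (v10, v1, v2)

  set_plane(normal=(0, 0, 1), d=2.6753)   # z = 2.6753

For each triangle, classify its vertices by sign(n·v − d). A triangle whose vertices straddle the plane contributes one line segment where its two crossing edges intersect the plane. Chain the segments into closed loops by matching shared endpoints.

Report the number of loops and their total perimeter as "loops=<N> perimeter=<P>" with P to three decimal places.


loops=1 perimeter=1.392

Straddling triangles (9 of 18):
  (v1,v3,v2) [--+] → (0.173168, 0.145302, 2.6753)–(0.22605, 0, 2.6753)  len=0.1546
  (v3,v4,v2) [--+] → (0.0392505, 0.222611, 2.6753)–(0.173168, 0.145302, 2.6753)  len=0.1546
  (v4,v5,v2) [--+] → (-0.113025, 0.195759, 2.6753)–(0.0392505, 0.222611, 2.6753)  len=0.1546
  (v5,v6,v2) [--+] → (-0.212419, 0.0773091, 2.6753)–(-0.113025, 0.195759, 2.6753)  len=0.1546
  (v6,v7,v2) [--+] → (-0.212419, -0.0773091, 2.6753)–(-0.212419, 0.0773091, 2.6753)  len=0.1546
  (v7,v8,v2) [--+] → (-0.113025, -0.195759, 2.6753)–(-0.212419, -0.0773091, 2.6753)  len=0.1546
  (v8,v9,v2) [--+] → (0.0392505, -0.222611, 2.6753)–(-0.113025, -0.195759, 2.6753)  len=0.1546
  (v9,v10,v2) [--+] → (0.173168, -0.145302, 2.6753)–(0.0392505, -0.222611, 2.6753)  len=0.1546
  (v10,v1,v2) [--+] → (0.22605, 0, 2.6753)–(0.173168, -0.145302, 2.6753)  len=0.1546

Chained into 1 loop(s):
  loop 1: 9 segments, perimeter = 1.3916
Total perimeter = 1.392
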